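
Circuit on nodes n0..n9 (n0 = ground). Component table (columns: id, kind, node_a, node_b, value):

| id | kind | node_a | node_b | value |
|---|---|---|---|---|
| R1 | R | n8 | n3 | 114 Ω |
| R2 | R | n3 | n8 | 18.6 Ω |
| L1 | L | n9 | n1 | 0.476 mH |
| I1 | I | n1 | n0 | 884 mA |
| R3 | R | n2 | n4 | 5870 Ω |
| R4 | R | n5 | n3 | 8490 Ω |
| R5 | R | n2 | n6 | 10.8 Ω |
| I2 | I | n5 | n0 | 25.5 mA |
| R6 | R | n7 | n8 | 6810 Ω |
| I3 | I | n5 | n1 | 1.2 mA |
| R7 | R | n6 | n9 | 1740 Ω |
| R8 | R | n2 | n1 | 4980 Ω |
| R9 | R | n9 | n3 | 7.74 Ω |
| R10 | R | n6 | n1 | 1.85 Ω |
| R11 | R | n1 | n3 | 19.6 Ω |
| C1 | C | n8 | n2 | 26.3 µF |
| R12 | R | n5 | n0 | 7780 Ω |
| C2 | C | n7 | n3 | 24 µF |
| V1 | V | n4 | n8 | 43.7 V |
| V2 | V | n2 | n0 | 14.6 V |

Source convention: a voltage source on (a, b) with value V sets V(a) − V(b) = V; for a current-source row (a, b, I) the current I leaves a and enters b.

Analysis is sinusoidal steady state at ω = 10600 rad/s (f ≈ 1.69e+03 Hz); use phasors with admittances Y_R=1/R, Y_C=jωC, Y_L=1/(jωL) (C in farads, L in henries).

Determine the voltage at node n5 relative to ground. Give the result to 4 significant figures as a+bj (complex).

MNA unknowns: 9 node voltages V₁..V_9 plus 2 source currents (V1, V2)
R1: Y=0.008772+0.000j on G[8,3]
R2: Y=0.05376+0.000j on G[3,8]
L1: Y=0.000-0.1982j on G[9,1]
I1: z[1]−=0.884, z[0]+=0.884
R3: Y=0.0001704+0.000j on G[2,4]
R4: Y=0.0001178+0.000j on G[5,3]
R5: Y=0.09259+0.000j on G[2,6]
I2: z[5]−=0.0255, z[0]+=0.0255
R6: Y=0.0001468+0.000j on G[7,8]
I3: z[5]−=0.0012, z[1]+=0.0012
R7: Y=0.0005747+0.000j on G[6,9]
R8: Y=0.0002008+0.000j on G[2,1]
R9: Y=0.1292+0.000j on G[9,3]
R10: Y=0.5405+0.000j on G[6,1]
R11: Y=0.05102+0.000j on G[1,3]
C1: Y=0.000+0.2788j on G[8,2]
R12: Y=0.0001285+0.000j on G[5,0]
C2: Y=0.000+0.2544j on G[7,3]
V1: row V4−V8=43.7, i_V1 at 4,8
V2: row V2−V0=14.6, i_V2 at 2,0
solve → V1=7.442+0.1498j, V2=14.60+0.000j, V3=9.311+1.014j, V4=58.26+1.206j, V5=-103.9+0.4849j, V6=8.488+0.1289j, V7=9.311+1.011j, V8=14.56+1.206j, V9=7.607+1.263j
aux → i_V1=-0.007437-0.0002055j, i_V2=-0.8961-6.233e-05j

-103.9+0.4849j V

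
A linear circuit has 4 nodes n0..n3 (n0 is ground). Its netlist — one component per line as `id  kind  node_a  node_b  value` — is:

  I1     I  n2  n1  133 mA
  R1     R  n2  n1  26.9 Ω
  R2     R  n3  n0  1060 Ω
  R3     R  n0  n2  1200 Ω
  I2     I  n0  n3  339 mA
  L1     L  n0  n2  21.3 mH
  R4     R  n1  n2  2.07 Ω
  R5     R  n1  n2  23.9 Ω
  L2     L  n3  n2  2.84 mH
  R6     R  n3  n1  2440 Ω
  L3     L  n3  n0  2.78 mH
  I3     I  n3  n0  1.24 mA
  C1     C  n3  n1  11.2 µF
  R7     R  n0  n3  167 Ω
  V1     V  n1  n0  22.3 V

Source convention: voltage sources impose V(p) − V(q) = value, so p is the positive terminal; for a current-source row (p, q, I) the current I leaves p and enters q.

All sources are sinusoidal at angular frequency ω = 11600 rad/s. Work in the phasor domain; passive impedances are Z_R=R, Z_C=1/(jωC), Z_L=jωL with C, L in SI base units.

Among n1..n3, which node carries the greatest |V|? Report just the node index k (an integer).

3

Element admittances at ω=11600 rad/s:
  I1: injects 0.133 A into n1 (from n2)
  Y(R1) = 0.03717+0.000j S between n2,n1
  Y(R2) = 0.0009434+0.000j S between n3,n0
  Y(R3) = 0.0008333+0.000j S between n0,n2
  I2: injects 0.339 A into n3 (from n0)
  Y(L1) = 0.000-0.004047j S between n0,n2
  Y(R4) = 0.4831+0.000j S between n1,n2
  Y(R5) = 0.04184+0.000j S between n1,n2
  Y(L2) = 0.000-0.03035j S between n3,n2
  Y(R6) = 0.0004098+0.000j S between n3,n1
  Y(L3) = 0.000-0.03101j S between n3,n0
  I3: injects 0.00124 A into n0 (from n3)
  Y(C1) = 0.000+0.1299j S between n3,n1
  Y(R7) = 0.005988+0.000j S between n0,n3
  V1: constraint V(n1)−V(n0) = 22.3
Assemble and solve the 4×4 MNA system:
  V(n1)=22.30+0.000j  V(n2)=21.98-0.4185j  V(n3)=32.67-1.376j
  i(V1)=0.1373+1.112j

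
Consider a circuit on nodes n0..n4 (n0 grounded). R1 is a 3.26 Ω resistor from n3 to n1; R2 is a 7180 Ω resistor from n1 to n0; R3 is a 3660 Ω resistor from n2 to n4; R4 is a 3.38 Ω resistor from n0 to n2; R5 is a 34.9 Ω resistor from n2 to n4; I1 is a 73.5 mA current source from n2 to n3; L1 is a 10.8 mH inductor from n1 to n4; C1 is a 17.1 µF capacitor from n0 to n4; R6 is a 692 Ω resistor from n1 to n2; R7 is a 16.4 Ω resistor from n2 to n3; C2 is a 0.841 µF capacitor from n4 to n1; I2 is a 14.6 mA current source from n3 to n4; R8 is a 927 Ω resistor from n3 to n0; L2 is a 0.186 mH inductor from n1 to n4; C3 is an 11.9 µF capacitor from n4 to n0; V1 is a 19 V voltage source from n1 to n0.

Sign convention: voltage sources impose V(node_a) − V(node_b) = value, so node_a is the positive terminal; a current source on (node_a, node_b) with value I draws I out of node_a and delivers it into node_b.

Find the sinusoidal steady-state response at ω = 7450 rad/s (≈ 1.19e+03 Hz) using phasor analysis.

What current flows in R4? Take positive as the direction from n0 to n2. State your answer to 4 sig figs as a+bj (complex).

Element admittances at ω=7450 rad/s:
  Y(R1) = 0.3067+0.000j S between n3,n1
  Y(R2) = 0.0001393+0.000j S between n1,n0
  Y(R3) = 0.0002732+0.000j S between n2,n4
  Y(R4) = 0.2959+0.000j S between n0,n2
  Y(R5) = 0.02865+0.000j S between n2,n4
  I1: injects 0.0735 A into n3 (from n2)
  Y(L1) = 0.000-0.01243j S between n1,n4
  Y(C1) = 0.000+0.1274j S between n0,n4
  Y(R6) = 0.001445+0.000j S between n1,n2
  Y(R7) = 0.06098+0.000j S between n2,n3
  Y(C2) = 0.000+0.006265j S between n4,n1
  I2: injects 0.0146 A into n4 (from n3)
  Y(R8) = 0.001079+0.000j S between n3,n0
  Y(L2) = 0.000-0.7217j S between n1,n4
  Y(C3) = 0.000+0.08865j S between n4,n0
  V1: constraint V(n1)−V(n0) = 19
Assemble and solve the 5×5 MNA system:
  V(n1)=19.00+0.000j  V(n2)=4.527-0.09506j  V(n3)=16.71-0.01572j  V(n4)=26.96-1.239j
  i(V1)=-1.628-5.796j

-1.339+0.02812j A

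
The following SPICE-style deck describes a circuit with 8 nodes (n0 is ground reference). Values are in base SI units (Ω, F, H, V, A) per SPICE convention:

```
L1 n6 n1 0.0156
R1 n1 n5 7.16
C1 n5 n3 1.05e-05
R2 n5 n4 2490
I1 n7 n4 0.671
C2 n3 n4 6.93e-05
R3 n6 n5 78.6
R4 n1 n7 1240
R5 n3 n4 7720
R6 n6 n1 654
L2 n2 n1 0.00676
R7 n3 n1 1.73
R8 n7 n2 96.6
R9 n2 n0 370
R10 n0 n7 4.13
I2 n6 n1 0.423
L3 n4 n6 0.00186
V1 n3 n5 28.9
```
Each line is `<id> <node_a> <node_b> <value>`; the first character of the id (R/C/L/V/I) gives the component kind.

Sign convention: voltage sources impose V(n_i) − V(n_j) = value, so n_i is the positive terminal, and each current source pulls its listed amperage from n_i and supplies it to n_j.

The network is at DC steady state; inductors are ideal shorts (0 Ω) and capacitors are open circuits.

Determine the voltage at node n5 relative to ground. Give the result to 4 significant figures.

25.12 V

Apply KCL at each of the 7 non-ground nodes and solve the resulting linear system.
Node n1: branches {L1, R1, R4, R6, L2, R7, I2} → V_1 = 47.98
Node n2: branches {L2, R8, R9} → V_2 = 47.98
Node n3: branches {C1, C2, R5, R7, V1} → V_3 = 54.02
Node n4: branches {R2, I1, C2, R5, L3} → V_4 = 47.98
Node n5: branches {R1, C1, R2, R3, V1} → V_5 = 25.12
Node n6: branches {L1, R3, R6, I2, L3} → V_6 = 47.98
Node n7: branches {I1, R4, R8, R10} → V_7 = -0.5355
Source currents: i(L1)=-0.05123, i(L2)=-0.6319, i(L3)=0.6626, i(V1)=-3.493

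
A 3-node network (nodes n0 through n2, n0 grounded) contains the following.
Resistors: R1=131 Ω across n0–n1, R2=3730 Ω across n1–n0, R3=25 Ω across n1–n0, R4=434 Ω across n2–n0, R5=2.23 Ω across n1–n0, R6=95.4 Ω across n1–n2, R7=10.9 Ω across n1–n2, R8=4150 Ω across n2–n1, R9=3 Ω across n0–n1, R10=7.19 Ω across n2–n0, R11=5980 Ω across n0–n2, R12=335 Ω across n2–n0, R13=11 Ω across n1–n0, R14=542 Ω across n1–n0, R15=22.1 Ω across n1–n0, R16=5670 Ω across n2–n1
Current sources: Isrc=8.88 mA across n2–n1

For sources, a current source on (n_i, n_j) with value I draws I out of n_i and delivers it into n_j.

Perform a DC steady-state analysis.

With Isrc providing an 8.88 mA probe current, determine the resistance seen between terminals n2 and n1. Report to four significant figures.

Apply KCL at each of the 2 non-ground nodes and solve the resulting linear system.
Node n1: branches {R1, R2, R3, R5, R6, R7, R8, R9, R13, R14, R15, R16, Isrc} → V_1 = 0.005053
Node n2: branches {R4, R6, R7, R8, R10, R11, R12, R16, Isrc} → V_2 = -0.03383

R_eq = 4.378 Ω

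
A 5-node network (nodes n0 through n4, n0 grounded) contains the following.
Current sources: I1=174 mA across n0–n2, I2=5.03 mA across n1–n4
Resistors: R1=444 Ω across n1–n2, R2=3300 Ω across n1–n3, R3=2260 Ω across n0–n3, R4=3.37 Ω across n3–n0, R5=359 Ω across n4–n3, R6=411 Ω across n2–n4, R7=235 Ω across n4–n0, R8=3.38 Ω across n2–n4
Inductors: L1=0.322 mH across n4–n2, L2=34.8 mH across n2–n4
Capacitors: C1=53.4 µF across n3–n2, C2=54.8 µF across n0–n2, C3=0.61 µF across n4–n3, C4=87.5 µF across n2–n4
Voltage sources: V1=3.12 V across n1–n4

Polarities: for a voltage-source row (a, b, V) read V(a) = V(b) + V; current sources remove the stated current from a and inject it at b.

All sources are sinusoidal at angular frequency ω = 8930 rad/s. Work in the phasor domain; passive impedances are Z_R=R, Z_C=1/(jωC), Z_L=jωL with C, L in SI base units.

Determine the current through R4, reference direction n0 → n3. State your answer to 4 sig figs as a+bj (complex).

-0.05193+0.04212j A

Element admittances at ω=8930 rad/s:
  I1: injects 0.174 A into n2 (from n0)
  Y(R1) = 0.002252+0.000j S between n1,n2
  Y(R2) = 0.0003030+0.000j S between n1,n3
  Y(R3) = 0.0004425+0.000j S between n0,n3
  Y(L1) = 0.000-0.3478j S between n4,n2
  Y(R4) = 0.2967+0.000j S between n3,n0
  Y(C1) = 0.000+0.4769j S between n3,n2
  Y(R5) = 0.002786+0.000j S between n4,n3
  Y(C2) = 0.000+0.4894j S between n0,n2
  Y(R6) = 0.002433+0.000j S between n2,n4
  Y(C3) = 0.000+0.005447j S between n4,n3
  Y(R7) = 0.004255+0.000j S between n4,n0
  I2: injects 0.00503 A into n4 (from n1)
  Y(C4) = 0.000+0.7814j S between n2,n4
  Y(R8) = 0.2959+0.000j S between n2,n4
  Y(L2) = 0.000-0.003218j S between n2,n4
  V1: constraint V(n1)−V(n4) = 3.12
Assemble and solve the 5×5 MNA system:
  V(n1)=3.202-0.2333j  V(n2)=0.08822-0.2486j  V(n3)=0.1750-0.1419j  V(n4)=0.08170-0.2333j
  i(V1)=-0.01296-6.696e-06j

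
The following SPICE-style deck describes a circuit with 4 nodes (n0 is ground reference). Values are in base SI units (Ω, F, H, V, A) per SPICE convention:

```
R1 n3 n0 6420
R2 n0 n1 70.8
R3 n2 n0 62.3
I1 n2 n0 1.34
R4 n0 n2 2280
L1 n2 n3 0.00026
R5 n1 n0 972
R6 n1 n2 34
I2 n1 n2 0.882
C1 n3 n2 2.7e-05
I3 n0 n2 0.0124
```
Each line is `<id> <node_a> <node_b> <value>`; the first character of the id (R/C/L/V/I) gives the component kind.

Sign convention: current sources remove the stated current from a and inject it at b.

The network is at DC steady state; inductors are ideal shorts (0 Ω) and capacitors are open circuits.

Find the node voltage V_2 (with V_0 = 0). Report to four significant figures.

Apply KCL at each of the 3 non-ground nodes and solve the resulting linear system.
Node n1: branches {R2, R5, R6, I2} → V_1 = -45.25
Node n2: branches {R3, I1, R4, L1, R6, I2, C1, I3} → V_2 = -38.57
Node n3: branches {R1, L1, C1} → V_3 = -38.57
Source currents: i(L1)=-0.006007

-38.57 V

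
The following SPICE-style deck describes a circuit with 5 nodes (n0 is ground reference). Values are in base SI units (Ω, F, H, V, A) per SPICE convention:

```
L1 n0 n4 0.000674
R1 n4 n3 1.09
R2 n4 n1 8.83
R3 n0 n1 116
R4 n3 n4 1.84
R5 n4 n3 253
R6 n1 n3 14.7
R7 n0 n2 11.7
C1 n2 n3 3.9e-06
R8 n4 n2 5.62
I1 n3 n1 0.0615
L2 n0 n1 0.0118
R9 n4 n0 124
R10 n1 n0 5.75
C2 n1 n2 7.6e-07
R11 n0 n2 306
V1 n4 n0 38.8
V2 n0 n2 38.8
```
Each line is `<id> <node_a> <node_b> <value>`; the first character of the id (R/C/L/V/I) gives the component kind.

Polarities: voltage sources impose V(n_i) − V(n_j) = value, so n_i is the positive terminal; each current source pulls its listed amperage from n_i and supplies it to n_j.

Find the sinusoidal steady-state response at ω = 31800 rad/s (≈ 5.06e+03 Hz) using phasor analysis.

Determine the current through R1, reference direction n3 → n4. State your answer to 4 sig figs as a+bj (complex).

Apply KCL at each of the 4 non-ground nodes and solve the resulting linear system.
Node n1: branches {R2, R3, R6, I1, L2, R10, C2} → V_1 = 18.94-4.890j
Node n2: branches {R7, C1, R8, C2, R11, V2} → V_2 = -38.80+0.000j
Node n3: branches {R1, R4, R5, R6, C1, I1} → V_3 = 37.36-6.379j
Node n4: branches {L1, R1, R2, R4, R5, R8, R9, V1} → V_4 = 38.80+0.000j
Source currents: i(V1)=-18.47-8.088j, i(V2)=-18.16-10.84j

-1.319-5.852j A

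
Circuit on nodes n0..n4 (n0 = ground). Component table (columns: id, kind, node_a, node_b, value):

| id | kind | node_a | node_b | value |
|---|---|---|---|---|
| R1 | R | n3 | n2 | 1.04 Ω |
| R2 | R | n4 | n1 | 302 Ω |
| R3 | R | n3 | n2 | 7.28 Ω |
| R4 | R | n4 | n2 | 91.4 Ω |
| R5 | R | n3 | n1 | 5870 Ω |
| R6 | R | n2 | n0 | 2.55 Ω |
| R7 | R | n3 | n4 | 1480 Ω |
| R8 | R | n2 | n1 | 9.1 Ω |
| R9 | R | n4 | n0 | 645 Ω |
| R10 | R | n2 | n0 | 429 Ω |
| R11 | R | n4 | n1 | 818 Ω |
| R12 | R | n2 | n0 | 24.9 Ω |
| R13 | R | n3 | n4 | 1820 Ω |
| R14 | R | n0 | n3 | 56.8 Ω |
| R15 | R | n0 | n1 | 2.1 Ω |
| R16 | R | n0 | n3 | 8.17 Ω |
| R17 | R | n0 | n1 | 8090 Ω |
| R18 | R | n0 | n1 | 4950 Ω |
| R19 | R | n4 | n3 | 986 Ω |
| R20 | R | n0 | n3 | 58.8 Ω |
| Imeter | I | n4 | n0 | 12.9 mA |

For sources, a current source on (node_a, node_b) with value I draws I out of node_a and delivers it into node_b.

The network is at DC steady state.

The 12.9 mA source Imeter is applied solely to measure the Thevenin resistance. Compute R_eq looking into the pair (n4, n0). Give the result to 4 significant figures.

R_eq = 52.78 Ω

Element admittances at DC:
  Y(R1) = 0.9615 S between n3,n2
  Y(R2) = 0.003311 S between n4,n1
  Y(R3) = 0.1374 S between n3,n2
  Y(R4) = 0.01094 S between n4,n2
  Y(R5) = 0.0001704 S between n3,n1
  Y(R6) = 0.3922 S between n2,n0
  Y(R7) = 0.0006757 S between n3,n4
  Y(R8) = 0.1099 S between n2,n1
  Y(R9) = 0.001550 S between n4,n0
  Y(R10) = 0.002331 S between n2,n0
  Y(R11) = 0.001222 S between n4,n1
  Y(R12) = 0.04016 S between n2,n0
  Y(R13) = 0.0005495 S between n3,n4
  Y(R14) = 0.01761 S between n0,n3
  Y(R15) = 0.4762 S between n0,n1
  Y(R16) = 0.1224 S between n0,n3
  Y(R17) = 0.0001236 S between n0,n1
  Y(R18) = 0.0002020 S between n0,n1
  Y(R19) = 0.001014 S between n4,n3
  Y(R20) = 0.01701 S between n0,n3
  Imeter: injects 0.0129 A into n0 (from n4)
Assemble and solve the 4×4 MNA system:
  V(n1)=-0.007806  V(n2)=-0.01388  V(n3)=-0.01333  V(n4)=-0.6809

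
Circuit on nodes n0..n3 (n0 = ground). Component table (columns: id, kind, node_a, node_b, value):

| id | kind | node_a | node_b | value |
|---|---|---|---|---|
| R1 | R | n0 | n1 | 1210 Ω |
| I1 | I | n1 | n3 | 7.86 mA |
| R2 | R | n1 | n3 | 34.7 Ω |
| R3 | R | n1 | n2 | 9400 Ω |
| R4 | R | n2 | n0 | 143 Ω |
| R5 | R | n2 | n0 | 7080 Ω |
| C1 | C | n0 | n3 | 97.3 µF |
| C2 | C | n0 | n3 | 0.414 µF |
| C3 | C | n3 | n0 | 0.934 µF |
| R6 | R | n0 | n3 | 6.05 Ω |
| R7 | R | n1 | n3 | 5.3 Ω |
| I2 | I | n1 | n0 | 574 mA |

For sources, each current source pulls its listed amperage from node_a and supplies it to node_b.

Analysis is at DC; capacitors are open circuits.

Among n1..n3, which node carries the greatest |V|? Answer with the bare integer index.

1

MNA unknowns: 3 node voltages V₁..V_3
R1: Y=0.0008264 on G[0,1]
I1: z[1]−=0.00786, z[3]+=0.00786
R2: Y=0.02882 on G[1,3]
R3: Y=0.0001064 on G[1,2]
R4: Y=0.006993 on G[2,0]
R5: Y=0.0001412 on G[2,0]
C1: Y=0.000 on G[0,3]
C2: Y=0.000 on G[0,3]
C3: Y=0.000 on G[3,0]
R6: Y=0.1653 on G[0,3]
R7: Y=0.1887 on G[1,3]
I2: z[1]−=0.574, z[0]+=0.574
solve → V1=-6.088, V2=-0.08944, V3=-3.438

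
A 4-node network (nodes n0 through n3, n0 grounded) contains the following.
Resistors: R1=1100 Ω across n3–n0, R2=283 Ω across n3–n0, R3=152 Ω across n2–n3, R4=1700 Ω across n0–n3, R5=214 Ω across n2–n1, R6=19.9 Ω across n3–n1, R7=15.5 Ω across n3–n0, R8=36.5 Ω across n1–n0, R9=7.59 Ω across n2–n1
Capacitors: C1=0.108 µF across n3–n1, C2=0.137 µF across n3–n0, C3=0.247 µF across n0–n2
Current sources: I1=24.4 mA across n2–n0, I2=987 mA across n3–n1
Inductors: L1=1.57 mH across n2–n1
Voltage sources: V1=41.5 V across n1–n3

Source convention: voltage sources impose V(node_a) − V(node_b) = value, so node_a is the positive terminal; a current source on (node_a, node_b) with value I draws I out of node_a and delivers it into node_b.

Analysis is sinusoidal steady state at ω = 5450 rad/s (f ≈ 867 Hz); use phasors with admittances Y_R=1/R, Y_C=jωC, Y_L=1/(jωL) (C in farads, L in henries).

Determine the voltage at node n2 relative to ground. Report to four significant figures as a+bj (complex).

28.37-1.488j V

Element admittances at ω=5450 rad/s:
  Y(R1) = 0.0009091+0.000j S between n3,n0
  Y(R2) = 0.003534+0.000j S between n3,n0
  Y(R3) = 0.006579+0.000j S between n2,n3
  Y(R4) = 0.0005882+0.000j S between n0,n3
  Y(C1) = 0.000+0.0005886j S between n3,n1
  I1: injects 0.0244 A into n0 (from n2)
  Y(C2) = 0.000+0.0007466j S between n3,n0
  Y(C3) = 0.000+0.001346j S between n0,n2
  Y(R5) = 0.004673+0.000j S between n2,n1
  Y(R6) = 0.05025+0.000j S between n3,n1
  Y(L1) = 0.000-0.1169j S between n2,n1
  Y(R7) = 0.06452+0.000j S between n3,n0
  I2: injects 0.987 A into n1 (from n3)
  Y(R8) = 0.02740+0.000j S between n1,n0
  Y(R9) = 0.1318+0.000j S between n2,n1
  V1: constraint V(n1)−V(n3) = 41.5
Assemble and solve the 4×4 MNA system:
  V(n1)=29.50-0.3015j  V(n2)=28.37-1.488j  V(n3)=-12.00-0.3015j
  i(V1)=-2.199-0.04656j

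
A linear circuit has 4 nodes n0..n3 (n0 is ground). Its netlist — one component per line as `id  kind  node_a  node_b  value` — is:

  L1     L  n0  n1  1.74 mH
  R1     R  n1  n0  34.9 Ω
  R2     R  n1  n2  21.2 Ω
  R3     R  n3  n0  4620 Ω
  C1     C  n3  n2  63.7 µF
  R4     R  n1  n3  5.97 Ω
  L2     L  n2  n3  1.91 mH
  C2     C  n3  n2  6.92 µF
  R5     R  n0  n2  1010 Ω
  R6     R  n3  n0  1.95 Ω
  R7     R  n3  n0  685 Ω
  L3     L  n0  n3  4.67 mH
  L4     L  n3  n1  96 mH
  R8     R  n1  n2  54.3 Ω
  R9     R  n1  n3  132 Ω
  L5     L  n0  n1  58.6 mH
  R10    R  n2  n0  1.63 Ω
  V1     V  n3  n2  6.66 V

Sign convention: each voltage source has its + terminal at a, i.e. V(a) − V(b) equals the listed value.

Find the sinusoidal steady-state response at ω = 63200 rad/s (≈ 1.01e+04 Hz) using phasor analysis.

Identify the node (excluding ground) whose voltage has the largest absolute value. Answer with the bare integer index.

3

Element admittances at ω=63200 rad/s:
  Y(L1) = 0.000-0.009094j S between n0,n1
  Y(R1) = 0.02865+0.000j S between n1,n0
  Y(R2) = 0.04717+0.000j S between n1,n2
  Y(R3) = 0.0002165+0.000j S between n3,n0
  Y(C1) = 0.000+4.026j S between n3,n2
  Y(R4) = 0.1675+0.000j S between n1,n3
  Y(L2) = 0.000-0.008284j S between n2,n3
  Y(C2) = 0.000+0.4373j S between n3,n2
  Y(R5) = 0.0009901+0.000j S between n0,n2
  Y(R6) = 0.5128+0.000j S between n3,n0
  Y(R7) = 0.001460+0.000j S between n3,n0
  Y(L3) = 0.000-0.003388j S between n0,n3
  Y(L4) = 0.000-0.0001648j S between n3,n1
  Y(R8) = 0.01842+0.000j S between n1,n2
  Y(R9) = 0.007576+0.000j S between n1,n3
  Y(L5) = 0.000-0.0002700j S between n0,n1
  Y(R10) = 0.6135+0.000j S between n2,n0
  V1: constraint V(n3)−V(n2) = 6.66
Assemble and solve the 4×4 MNA system:
  V(n1)=1.578+0.07330j  V(n2)=-3.076+0.02199j  V(n3)=3.584+0.02199j
  i(V1)=-2.195-29.66j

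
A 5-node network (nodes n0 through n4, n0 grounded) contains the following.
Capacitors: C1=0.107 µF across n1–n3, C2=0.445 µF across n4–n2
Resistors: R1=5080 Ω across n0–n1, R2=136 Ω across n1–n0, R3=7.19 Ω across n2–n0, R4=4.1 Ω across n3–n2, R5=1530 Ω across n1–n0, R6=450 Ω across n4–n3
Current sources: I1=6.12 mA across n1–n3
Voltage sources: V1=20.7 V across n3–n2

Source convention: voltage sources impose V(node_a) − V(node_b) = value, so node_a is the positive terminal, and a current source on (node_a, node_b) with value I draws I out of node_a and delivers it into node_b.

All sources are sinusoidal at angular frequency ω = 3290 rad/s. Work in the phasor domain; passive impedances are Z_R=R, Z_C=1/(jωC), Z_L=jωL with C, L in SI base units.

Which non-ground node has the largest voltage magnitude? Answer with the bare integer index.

3

Element admittances at ω=3290 rad/s:
  Y(C1) = 0.000+0.0003520j S between n1,n3
  Y(R1) = 0.0001969+0.000j S between n0,n1
  I1: injects 0.00612 A into n3 (from n1)
  Y(R2) = 0.007353+0.000j S between n1,n0
  Y(R3) = 0.1391+0.000j S between n2,n0
  Y(R4) = 0.2439+0.000j S between n3,n2
  Y(C2) = 0.000+0.001464j S between n4,n2
  Y(R5) = 0.0006536+0.000j S between n1,n0
  Y(R6) = 0.002222+0.000j S between n4,n3
  V1: constraint V(n3)−V(n2) = 20.7
Assemble and solve the 5×5 MNA system:
  V(n1)=-0.7042+0.9203j  V(n2)=0.04154-0.05428j  V(n3)=20.74-0.05428j  V(n4)=14.48-9.564j
  i(V1)=-5.057-0.02868j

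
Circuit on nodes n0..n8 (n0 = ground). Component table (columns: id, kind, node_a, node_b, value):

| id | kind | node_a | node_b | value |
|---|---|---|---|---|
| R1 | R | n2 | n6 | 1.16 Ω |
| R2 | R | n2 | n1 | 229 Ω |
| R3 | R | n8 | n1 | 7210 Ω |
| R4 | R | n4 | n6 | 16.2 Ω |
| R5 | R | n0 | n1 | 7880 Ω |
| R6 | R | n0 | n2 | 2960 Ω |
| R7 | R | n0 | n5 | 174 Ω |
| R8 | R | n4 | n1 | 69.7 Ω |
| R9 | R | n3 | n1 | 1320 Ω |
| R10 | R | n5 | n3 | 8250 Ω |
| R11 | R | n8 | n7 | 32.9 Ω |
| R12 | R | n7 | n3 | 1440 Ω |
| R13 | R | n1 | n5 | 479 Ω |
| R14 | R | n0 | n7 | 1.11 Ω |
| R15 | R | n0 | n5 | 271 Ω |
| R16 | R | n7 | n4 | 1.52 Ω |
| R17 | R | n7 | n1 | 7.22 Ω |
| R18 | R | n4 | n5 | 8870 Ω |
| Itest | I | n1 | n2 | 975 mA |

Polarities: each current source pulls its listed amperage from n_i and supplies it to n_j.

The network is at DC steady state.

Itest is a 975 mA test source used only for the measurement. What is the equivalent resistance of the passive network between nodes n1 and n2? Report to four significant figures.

Element admittances at DC:
  Y(R1) = 0.8621 S between n2,n6
  Y(R2) = 0.004367 S between n2,n1
  Y(R3) = 0.0001387 S between n8,n1
  Y(R4) = 0.06173 S between n4,n6
  Y(R5) = 0.0001269 S between n0,n1
  Y(R6) = 0.0003378 S between n0,n2
  Y(R7) = 0.005747 S between n0,n5
  Y(R8) = 0.01435 S between n4,n1
  Y(R9) = 0.0007576 S between n3,n1
  Y(R10) = 0.0001212 S between n5,n3
  Y(R11) = 0.03040 S between n8,n7
  Y(R12) = 0.0006944 S between n7,n3
  Y(R13) = 0.002088 S between n1,n5
  Y(R14) = 0.9009 S between n0,n7
  Y(R15) = 0.003690 S between n0,n5
  Y(R16) = 0.6579 S between n7,n4
  Y(R17) = 0.1385 S between n7,n1
  Y(R18) = 0.0001127 S between n4,n5
  Itest: injects 0.975 A into n2 (from n1)
Assemble and solve the 8×8 MNA system:
  V(n1)=-5.551  V(n2)=16.36  V(n3)=-2.748  V(n4)=1.186  V(n5)=-1.003  V(n6)=15.34  V(n7)=0.005151  V(n8)=-0.02009

R_eq = 22.47 Ω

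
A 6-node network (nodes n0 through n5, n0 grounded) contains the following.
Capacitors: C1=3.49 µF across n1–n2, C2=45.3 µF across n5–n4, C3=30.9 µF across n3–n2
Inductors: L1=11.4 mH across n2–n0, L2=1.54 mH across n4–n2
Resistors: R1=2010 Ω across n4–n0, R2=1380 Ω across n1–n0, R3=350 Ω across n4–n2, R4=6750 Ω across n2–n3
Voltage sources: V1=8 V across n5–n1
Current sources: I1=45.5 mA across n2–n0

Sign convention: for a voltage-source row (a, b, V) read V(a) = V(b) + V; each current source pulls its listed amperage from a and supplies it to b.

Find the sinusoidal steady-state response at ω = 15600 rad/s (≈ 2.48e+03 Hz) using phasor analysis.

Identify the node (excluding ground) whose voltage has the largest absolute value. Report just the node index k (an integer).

4

Element admittances at ω=15600 rad/s:
  Y(C1) = 0.000+0.05444j S between n1,n2
  Y(L1) = 0.000-0.005623j S between n2,n0
  Y(R1) = 0.0004975+0.000j S between n4,n0
  Y(R2) = 0.0007246+0.000j S between n1,n0
  Y(L2) = 0.000-0.04163j S between n4,n2
  Y(C2) = 0.000+0.7067j S between n5,n4
  Y(C3) = 0.000+0.4820j S between n3,n2
  Y(R3) = 0.002857+0.000j S between n4,n2
  Y(R4) = 0.0001481+0.000j S between n2,n3
  V1: constraint V(n5)−V(n1) = 8
  I1: injects 0.0455 A into n0 (from n2)
Assemble and solve the 6×6 MNA system:
  V(n1)=29.64+0.5221j  V(n2)=0.2196-15.44j  V(n3)=0.2196-15.44j  V(n4)=39.90+1.722j  V(n5)=37.64+0.5221j
  i(V1)=-0.8476+1.602j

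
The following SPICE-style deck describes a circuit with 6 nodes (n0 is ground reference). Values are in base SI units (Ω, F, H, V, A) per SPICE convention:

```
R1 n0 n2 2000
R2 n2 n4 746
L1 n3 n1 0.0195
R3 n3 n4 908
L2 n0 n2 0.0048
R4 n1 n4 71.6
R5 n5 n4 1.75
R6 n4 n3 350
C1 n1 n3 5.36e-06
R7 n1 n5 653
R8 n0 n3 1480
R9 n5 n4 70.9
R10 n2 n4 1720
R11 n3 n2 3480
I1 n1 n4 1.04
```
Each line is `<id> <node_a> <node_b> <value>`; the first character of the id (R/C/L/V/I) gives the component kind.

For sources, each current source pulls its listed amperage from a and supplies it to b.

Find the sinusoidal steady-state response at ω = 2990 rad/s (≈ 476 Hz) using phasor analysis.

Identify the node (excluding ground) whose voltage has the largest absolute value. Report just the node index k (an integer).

MNA unknowns: 5 node voltages V₁..V_5
R1: Y=0.0005000+0.000j on G[0,2]
R2: Y=0.001340+0.000j on G[2,4]
L1: Y=0.000-0.01715j on G[3,1]
R3: Y=0.001101+0.000j on G[3,4]
L2: Y=0.000-0.06968j on G[0,2]
R4: Y=0.01397+0.000j on G[1,4]
R5: Y=0.5714+0.000j on G[5,4]
R6: Y=0.002857+0.000j on G[4,3]
C1: Y=0.000+0.01603j on G[1,3]
R7: Y=0.001531+0.000j on G[1,5]
R8: Y=0.0006757+0.000j on G[0,3]
R9: Y=0.01410+0.000j on G[5,4]
R10: Y=0.0005814+0.000j on G[2,4]
R11: Y=0.0002874+0.000j on G[3,2]
I1: z[1]−=1.04, z[4]+=1.04
solve → V1=-64.06-9.381j, V2=0.09674+0.02919j, V3=-3.082+9.954j, V4=1.655-4.954j, V5=1.484-4.966j

1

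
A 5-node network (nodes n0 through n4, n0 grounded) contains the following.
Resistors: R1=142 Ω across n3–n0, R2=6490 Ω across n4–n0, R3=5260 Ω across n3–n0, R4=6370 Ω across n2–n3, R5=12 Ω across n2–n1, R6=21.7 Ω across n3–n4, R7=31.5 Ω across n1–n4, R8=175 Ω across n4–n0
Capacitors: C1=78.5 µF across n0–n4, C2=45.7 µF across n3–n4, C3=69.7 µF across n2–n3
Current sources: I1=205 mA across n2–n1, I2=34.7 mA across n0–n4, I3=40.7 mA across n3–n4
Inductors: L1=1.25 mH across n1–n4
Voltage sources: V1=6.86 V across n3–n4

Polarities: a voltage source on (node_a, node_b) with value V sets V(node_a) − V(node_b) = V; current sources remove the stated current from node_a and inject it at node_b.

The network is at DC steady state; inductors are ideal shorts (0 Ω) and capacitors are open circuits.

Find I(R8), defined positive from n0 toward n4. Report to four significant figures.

MNA unknowns: 4 node voltages V₁..V_4 plus 2 source currents (L1, V1)
R1: Y=0.007042 on G[3,0]
R2: Y=0.0001541 on G[4,0]
C1: Y=0.000 on G[0,4]
R3: Y=0.0001901 on G[3,0]
C2: Y=0.000 on G[3,4]
R4: Y=0.0001570 on G[2,3]
R5: Y=0.08333 on G[2,1]
R6: Y=0.04608 on G[3,4]
I1: z[2]−=0.205, z[1]+=0.205
C3: Y=0.000 on G[2,3]
R7: Y=0.03175 on G[1,4]
I2: z[0]−=0.0347, z[4]+=0.0347
L1: row V1−V4=0, i_L1 at 1,4
R8: Y=0.005714 on G[4,0]
I3: z[3]−=0.0407, z[4]+=0.0407
V1: row V3−V4=6.86, i_V1 at 3,4
solve → V1=-1.138, V2=-3.581, V3=5.722, V4=-1.138
aux → i_L1=0.001460, i_V1=-0.3997

0.006505 A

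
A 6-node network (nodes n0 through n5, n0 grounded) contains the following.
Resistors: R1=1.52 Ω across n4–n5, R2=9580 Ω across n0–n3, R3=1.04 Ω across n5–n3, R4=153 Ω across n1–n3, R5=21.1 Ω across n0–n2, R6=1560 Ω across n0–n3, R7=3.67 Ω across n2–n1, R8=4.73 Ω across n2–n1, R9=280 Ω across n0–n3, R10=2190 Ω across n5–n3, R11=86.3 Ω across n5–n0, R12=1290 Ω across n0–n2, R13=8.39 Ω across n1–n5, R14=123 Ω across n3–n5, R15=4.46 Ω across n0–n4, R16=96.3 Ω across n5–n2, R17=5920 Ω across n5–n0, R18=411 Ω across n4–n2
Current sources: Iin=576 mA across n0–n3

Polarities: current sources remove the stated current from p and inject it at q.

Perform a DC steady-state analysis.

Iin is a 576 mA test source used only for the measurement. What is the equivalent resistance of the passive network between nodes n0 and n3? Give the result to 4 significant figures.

R_eq = 5.577 Ω

Apply KCL at each of the 5 non-ground nodes and solve the resulting linear system.
Node n1: branches {R4, R7, R8, R13} → V_1 = 2.026
Node n2: branches {R5, R7, R8, R12, R16, R18} → V_2 = 1.858
Node n3: branches {R2, R3, R4, R6, R9, R10, R14, Iin} → V_3 = 3.213
Node n4: branches {R1, R15, R18} → V_4 = 1.969
Node n5: branches {R1, R3, R10, R11, R13, R14, R16, R17} → V_5 = 2.641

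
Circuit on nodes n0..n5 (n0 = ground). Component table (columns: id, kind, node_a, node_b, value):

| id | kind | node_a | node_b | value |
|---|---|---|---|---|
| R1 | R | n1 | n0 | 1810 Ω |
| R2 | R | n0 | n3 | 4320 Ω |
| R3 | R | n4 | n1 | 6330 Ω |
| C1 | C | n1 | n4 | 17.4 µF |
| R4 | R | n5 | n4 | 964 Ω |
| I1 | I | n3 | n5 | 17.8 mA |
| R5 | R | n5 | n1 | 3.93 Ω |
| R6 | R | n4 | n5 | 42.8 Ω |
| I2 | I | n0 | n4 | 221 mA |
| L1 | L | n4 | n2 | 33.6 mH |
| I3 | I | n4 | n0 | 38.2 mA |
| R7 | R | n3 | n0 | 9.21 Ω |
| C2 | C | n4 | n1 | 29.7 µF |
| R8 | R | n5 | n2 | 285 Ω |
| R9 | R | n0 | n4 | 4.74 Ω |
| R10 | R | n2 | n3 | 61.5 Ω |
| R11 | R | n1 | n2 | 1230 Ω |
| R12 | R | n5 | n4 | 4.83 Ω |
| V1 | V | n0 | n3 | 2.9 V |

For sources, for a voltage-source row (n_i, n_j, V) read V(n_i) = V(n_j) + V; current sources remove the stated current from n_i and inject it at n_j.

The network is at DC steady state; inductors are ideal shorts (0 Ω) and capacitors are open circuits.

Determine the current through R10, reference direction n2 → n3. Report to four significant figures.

Element admittances at DC:
  Y(R1) = 0.0005525 S between n1,n0
  Y(R2) = 0.0002315 S between n0,n3
  Y(R3) = 0.0001580 S between n4,n1
  Y(C1) = 0.000 S between n1,n4
  Y(R4) = 0.001037 S between n5,n4
  I1: injects 0.0178 A into n5 (from n3)
  Y(R5) = 0.2545 S between n5,n1
  Y(R6) = 0.02336 S between n4,n5
  I2: injects 0.221 A into n4 (from n0)
  L1: short n4↔n2 (DC inductor)
  I3: injects 0.0382 A into n0 (from n4)
  Y(R7) = 0.1086 S between n3,n0
  Y(C2) = 0.000 S between n4,n1
  Y(R8) = 0.003509 S between n5,n2
  Y(R9) = 0.2110 S between n0,n4
  Y(R10) = 0.01626 S between n2,n3
  Y(R11) = 0.0008130 S between n1,n2
  Y(R12) = 0.2070 S between n5,n4
  V1: constraint V(n0)−V(n3) = 2.9
Assemble and solve the 7×7 MNA system:
  V(n1)=0.7453  V(n2)=0.6735  V(n3)=-2.900  V(n4)=0.6735  V(n5)=0.7472
  i(L1)=0.05779  i(V1)=-0.3559

0.05811 A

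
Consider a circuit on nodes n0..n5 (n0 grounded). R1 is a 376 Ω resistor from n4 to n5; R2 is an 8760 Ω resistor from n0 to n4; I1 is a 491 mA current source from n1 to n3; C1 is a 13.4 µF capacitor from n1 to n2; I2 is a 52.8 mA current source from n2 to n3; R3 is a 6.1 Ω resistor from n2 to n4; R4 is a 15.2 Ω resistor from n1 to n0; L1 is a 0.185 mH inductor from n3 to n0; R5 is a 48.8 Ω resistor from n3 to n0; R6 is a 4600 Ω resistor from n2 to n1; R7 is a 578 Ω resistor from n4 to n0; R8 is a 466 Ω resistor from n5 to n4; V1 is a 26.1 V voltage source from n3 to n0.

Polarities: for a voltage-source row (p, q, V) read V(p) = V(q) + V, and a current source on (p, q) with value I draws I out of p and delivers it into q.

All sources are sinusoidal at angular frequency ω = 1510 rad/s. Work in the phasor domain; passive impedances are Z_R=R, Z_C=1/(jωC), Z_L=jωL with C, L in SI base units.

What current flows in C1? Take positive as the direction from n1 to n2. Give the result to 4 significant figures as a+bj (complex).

Element admittances at ω=1510 rad/s:
  Y(R1) = 0.002660+0.000j S between n4,n5
  Y(R2) = 0.0001142+0.000j S between n0,n4
  I1: injects 0.491 A into n3 (from n1)
  Y(C1) = 0.000+0.02023j S between n1,n2
  I2: injects 0.0528 A into n3 (from n2)
  Y(R3) = 0.1639+0.000j S between n2,n4
  Y(R4) = 0.06579+0.000j S between n1,n0
  Y(L1) = 0.000-3.580j S between n3,n0
  Y(R5) = 0.02049+0.000j S between n3,n0
  Y(R6) = 0.0002174+0.000j S between n2,n1
  Y(R7) = 0.001730+0.000j S between n4,n0
  Y(R8) = 0.002146+0.000j S between n5,n4
  V1: constraint V(n3)−V(n0) = 26.1
Assemble and solve the 6×6 MNA system:
  V(n1)=-8.038-0.05034j  V(n2)=-8.222+1.816j  V(n3)=26.10+0.000j  V(n4)=-8.130+1.796j  V(n5)=-8.130+1.796j
  i(V1)=0.008964+93.43j

0.03777+0.003718j A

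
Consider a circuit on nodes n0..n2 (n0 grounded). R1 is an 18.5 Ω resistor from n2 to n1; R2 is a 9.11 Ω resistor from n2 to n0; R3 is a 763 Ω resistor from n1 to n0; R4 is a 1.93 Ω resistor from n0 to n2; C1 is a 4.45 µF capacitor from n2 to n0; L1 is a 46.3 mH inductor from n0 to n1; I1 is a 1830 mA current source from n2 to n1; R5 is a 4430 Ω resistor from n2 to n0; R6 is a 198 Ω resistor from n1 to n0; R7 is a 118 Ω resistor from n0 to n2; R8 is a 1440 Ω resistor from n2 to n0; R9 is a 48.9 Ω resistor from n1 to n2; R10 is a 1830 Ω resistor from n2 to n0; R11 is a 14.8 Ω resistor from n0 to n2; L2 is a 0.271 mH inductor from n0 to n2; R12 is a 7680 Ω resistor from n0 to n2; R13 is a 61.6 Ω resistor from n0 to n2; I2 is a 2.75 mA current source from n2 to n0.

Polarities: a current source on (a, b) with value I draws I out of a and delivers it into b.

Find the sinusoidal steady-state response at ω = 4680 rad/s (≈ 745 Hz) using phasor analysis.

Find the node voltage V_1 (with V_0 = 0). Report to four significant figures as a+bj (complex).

22.41+1.240j V

Apply KCL at each of the 2 non-ground nodes and solve the resulting linear system.
Node n1: branches {R1, R3, L1, I1, R6, R9} → V_1 = 22.41+1.240j
Node n2: branches {R1, R2, R4, C1, I1, R5, R7, R8, R9, R10, R11, L2, R12, R13, I2} → V_2 = -0.1642-0.04231j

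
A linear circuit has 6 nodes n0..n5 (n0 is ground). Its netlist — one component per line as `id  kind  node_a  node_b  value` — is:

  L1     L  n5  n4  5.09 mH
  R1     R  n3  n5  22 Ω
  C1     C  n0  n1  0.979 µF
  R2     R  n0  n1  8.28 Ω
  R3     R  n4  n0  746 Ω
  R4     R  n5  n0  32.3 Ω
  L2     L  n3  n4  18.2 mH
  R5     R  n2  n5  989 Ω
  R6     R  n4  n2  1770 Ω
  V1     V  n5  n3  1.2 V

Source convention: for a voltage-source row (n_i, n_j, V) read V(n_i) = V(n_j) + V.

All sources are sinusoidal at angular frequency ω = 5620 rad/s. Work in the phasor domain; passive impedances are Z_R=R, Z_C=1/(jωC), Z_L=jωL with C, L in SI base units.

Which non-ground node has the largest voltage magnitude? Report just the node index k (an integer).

Element admittances at ω=5620 rad/s:
  Y(L1) = 0.000-0.03496j S between n5,n4
  Y(R1) = 0.04545+0.000j S between n3,n5
  Y(C1) = 0.000+0.005502j S between n0,n1
  Y(R2) = 0.1208+0.000j S between n0,n1
  Y(R3) = 0.001340+0.000j S between n4,n0
  Y(R4) = 0.03096+0.000j S between n5,n0
  Y(L2) = 0.000-0.009777j S between n3,n4
  Y(R5) = 0.001011+0.000j S between n2,n5
  Y(R6) = 0.0005650+0.000j S between n4,n2
  V1: constraint V(n5)−V(n3) = 1.2
Assemble and solve the 6×6 MNA system:
  V(n1)=0.000+0.000j  V(n2)=-0.08301+0.003057j  V(n3)=-1.189-0.0004002j  V(n4)=-0.2510+0.009244j  V(n5)=0.01087-0.0004002j
  i(V1)=-0.05464+0.009171j

3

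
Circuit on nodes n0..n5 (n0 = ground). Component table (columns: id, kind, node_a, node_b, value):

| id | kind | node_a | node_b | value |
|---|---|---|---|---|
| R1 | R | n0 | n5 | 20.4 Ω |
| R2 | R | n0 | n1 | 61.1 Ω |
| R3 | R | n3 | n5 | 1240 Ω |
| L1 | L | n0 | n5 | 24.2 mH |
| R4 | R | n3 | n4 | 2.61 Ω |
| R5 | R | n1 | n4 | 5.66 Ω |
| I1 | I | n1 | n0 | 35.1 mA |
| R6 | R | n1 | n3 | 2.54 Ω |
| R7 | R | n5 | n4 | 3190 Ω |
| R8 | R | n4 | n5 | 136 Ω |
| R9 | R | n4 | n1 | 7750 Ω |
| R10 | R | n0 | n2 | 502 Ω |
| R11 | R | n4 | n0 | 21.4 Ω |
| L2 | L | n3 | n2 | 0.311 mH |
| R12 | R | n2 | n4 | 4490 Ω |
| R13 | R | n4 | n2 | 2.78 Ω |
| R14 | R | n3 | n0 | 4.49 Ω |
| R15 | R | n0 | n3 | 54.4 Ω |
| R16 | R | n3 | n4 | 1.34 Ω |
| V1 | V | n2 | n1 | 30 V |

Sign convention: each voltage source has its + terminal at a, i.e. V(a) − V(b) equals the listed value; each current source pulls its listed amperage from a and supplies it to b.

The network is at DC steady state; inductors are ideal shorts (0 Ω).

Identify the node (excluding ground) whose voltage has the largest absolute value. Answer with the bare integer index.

1

MNA unknowns: 5 node voltages V₁..V_5 plus 3 source currents (L1, L2, V1)
R1: Y=0.04902 on G[0,5]
R2: Y=0.01637 on G[0,1]
R3: Y=0.0008065 on G[3,5]
L1: row V0−V5=0, i_L1 at 0,5
R4: Y=0.3831 on G[3,4]
R5: Y=0.1767 on G[1,4]
I1: z[1]−=0.0351, z[0]+=0.0351
R6: Y=0.3937 on G[1,3]
R7: Y=0.0003135 on G[5,4]
R8: Y=0.007353 on G[4,5]
R9: Y=0.0001290 on G[4,1]
R10: Y=0.001992 on G[0,2]
R11: Y=0.04673 on G[4,0]
L2: row V3−V2=0, i_L2 at 3,2
R12: Y=0.0002227 on G[2,4]
R13: Y=0.3597 on G[4,2]
R14: Y=0.2227 on G[3,0]
R15: Y=0.01838 on G[0,3]
R16: Y=0.7463 on G[3,4]
V1: row V2−V1=30, i_V1 at 2,1
solve → V1=-28.01, V2=1.993, V3=1.993, V4=-1.153, V5=0.000
aux → i_L1=0.007234, i_L2=-15.85, i_V1=-16.98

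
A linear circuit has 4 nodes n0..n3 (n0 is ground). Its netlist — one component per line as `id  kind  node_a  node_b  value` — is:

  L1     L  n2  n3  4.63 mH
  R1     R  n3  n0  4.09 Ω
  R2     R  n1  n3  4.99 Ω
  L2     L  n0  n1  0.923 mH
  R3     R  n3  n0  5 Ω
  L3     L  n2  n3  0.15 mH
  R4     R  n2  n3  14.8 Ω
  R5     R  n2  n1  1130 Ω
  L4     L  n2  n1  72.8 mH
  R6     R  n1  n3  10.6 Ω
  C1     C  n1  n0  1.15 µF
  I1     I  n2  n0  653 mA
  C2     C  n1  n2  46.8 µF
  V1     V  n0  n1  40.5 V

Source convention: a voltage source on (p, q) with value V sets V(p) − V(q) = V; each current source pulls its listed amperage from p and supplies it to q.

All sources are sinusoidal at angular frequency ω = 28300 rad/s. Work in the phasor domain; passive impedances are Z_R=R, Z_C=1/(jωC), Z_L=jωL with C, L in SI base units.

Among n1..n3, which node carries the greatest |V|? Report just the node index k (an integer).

Element admittances at ω=28300 rad/s:
  Y(L1) = 0.000-0.007632j S between n2,n3
  Y(R1) = 0.2445+0.000j S between n3,n0
  Y(R2) = 0.2004+0.000j S between n1,n3
  Y(L2) = 0.000-0.03828j S between n0,n1
  Y(R3) = 0.2000+0.000j S between n3,n0
  Y(L3) = 0.000-0.2356j S between n2,n3
  Y(R4) = 0.06757+0.000j S between n2,n3
  Y(R5) = 0.0008850+0.000j S between n2,n1
  Y(L4) = 0.000-0.0004854j S between n2,n1
  Y(R6) = 0.09434+0.000j S between n1,n3
  Y(C1) = 0.000+0.03254j S between n1,n0
  I1: injects 0.653 A into n0 (from n2)
  Y(C2) = 0.000+1.324j S between n1,n2
  V1: constraint V(n0)−V(n1) = 40.5
Assemble and solve the 4×4 MNA system:
  V(n1)=-40.50+0.000j  V(n2)=-44.26-2.355j  V(n3)=-21.24+6.741j
  i(V1)=-8.790+3.229j

2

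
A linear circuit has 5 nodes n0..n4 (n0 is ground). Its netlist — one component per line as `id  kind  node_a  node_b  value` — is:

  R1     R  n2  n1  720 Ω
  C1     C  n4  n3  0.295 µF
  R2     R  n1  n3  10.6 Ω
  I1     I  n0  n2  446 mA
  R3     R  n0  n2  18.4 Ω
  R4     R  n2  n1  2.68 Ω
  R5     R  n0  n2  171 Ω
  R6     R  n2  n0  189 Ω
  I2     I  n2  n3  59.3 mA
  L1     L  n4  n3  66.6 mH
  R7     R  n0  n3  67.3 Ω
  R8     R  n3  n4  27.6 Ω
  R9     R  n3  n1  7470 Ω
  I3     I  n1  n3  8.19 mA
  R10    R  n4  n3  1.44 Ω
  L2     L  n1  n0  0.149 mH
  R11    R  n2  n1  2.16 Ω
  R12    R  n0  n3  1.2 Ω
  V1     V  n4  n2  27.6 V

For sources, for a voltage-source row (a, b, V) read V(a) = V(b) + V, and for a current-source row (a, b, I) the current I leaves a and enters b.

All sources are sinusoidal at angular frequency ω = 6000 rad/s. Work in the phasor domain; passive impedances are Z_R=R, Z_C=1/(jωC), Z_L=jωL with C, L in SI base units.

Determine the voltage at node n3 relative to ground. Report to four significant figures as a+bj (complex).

7.921-1.766j V

Apply KCL at each of the 4 non-ground nodes and solve the resulting linear system.
Node n1: branches {R1, R2, R4, R9, I3, L2, R11} → V_1 = -1.537-5.060j
Node n2: branches {R1, I1, R3, R4, R5, R6, I2, R11, V1} → V_2 = -9.352-3.379j
Node n3: branches {C1, R2, I2, L1, R7, R8, R9, I3, R10, R12} → V_3 = 7.921-1.766j
Node n4: branches {C1, L1, R8, R10, V1} → V_4 = 18.25-3.379j
Source currents: i(V1)=-7.544+1.186j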